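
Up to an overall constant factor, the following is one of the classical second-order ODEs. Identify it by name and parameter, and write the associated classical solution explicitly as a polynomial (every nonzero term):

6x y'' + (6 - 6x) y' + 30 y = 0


All three coefficients share the factor 6; dividing through by 6 gives  x y'' + (1 - x) y' + 5 y = 0.
This matches the Laguerre equation x y'' + (1 - x) y' + n y = 0 with n = 5; the polynomial solution is L_5(x).
With y = sum_k a_k x^k, matching x^k gives (k+1)k a_{k+1} + (k+1) a_{k+1} - k a_k + n a_k = 0, i.e. (k+1)^2 a_{k+1} = (k - n) a_k = (k - 5) a_k. The right side vanishes at k = 5, so the series terminates at degree 5.
Standard normalization L_n(0) = 1 gives a_0 = 1. Work upward with a_{k+1} = (k - 5) a_k / (k+1)^2:
  a_1 = (0 - 5)(1) / 1^2 = -5/1 = -5
  a_2 = (1 - 5)(-5) / 2^2 = 20/4 = 5
  a_3 = (2 - 5)(5) / 3^2 = -15/9 = -5/3
  a_4 = (3 - 5)(-5/3) / 4^2 = (10/3)/16 = 5/24
  a_5 = (4 - 5)(5/24) / 5^2 = (-5/24)/25 = -1/120
Hence L_5(x) = -x^5/120 + 5 x^4/24 - 5 x^3/3 + 5 x^2 - 5 x + 1.

L_5(x); series = -x^5/120 + 5 x^4/24 - 5 x^3/3 + 5 x^2 - 5 x + 1


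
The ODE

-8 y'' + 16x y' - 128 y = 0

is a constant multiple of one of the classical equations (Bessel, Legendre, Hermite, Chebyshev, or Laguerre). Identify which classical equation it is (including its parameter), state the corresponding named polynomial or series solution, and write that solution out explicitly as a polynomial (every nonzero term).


All three coefficients share the factor -8; dividing through by -8 gives  y'' - 2x y' + 16 y = 0.
This matches the Hermite equation y'' - 2x y' + 2n y = 0 with 2n = 16, so n = 8; the polynomial solution is H_8(x).
With y = sum_k a_k x^k, matching x^k gives (k+2)(k+1) a_{k+2} = 2(k - n) a_k = 2(k - 8) a_k. The right side vanishes at k = 8, so the series with the parity of 8 terminates at degree 8.
Standard normalization: leading coefficient of H_n is 2^n, so a_8 = 2^8 = 256. Work downward with a_k = (k+1)(k+2) a_{k+2} / (2(k - n)):
  a_6 = (7)(8)(256) / (2(6 - 8)) = 14336/(-4) = -3584
  a_4 = (5)(6)(-3584) / (2(4 - 8)) = -107520/(-8) = 13440
  a_2 = (3)(4)(13440) / (2(2 - 8)) = 161280/(-12) = -13440
  a_0 = (1)(2)(-13440) / (2(0 - 8)) = -26880/(-16) = 1680
Hence H_8(x) = 256 x^8 - 3584 x^6 + 13440 x^4 - 13440 x^2 + 1680.

H_8(x); series = 256 x^8 - 3584 x^6 + 13440 x^4 - 13440 x^2 + 1680


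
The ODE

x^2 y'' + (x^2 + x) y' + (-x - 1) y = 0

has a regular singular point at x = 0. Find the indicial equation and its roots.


Divide by x^2 to reach normal form y'' + P_1(x) y' + P_2(x) y = 0 with P_1(x) = 1 + 1/x and P_2(x) = -1/x - 1/x^2.
x = 0 is a singular point because the y'-coefficient 1 + 1/x has a pole at x = 0 and the y-coefficient -1/x - 1/x^2 has a pole at x = 0.
It is a regular singular point because x P_1(x) = p(x) = x + 1 and x^2 P_2(x) = q(x) = -x - 1 are polynomials, hence analytic at x = 0.
p(0) = 1,  q(0) = -1.
Indicial equation: r(r-1) + p(0) r + q(0) = 0, i.e. r^2 + (p(0) - 1) r + q(0) = 0, i.e. r^2 - 1 = 0.
Discriminant: (0)^2 - 4(-1) = 4, so r = (0 ± 2)/2.
Solving: r_1 = 1, r_2 = -1.

indicial: r^2 - 1 = 0; roots r_1 = 1, r_2 = -1


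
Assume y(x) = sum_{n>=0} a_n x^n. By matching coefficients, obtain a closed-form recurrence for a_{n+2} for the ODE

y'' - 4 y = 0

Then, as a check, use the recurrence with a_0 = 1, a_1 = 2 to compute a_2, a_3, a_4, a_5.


Substitute y = sum_n a_n x^n into y'' + (const) y = 0.
y''(x) = sum_{n>=0} (n+2)(n+1) a_{n+2} x^n.
The ODE becomes sum_n [(n+2)(n+1) a_{n+2} - 4 a_n] x^n = 0.
Setting each coefficient to zero gives the recurrence:
  (n+2)(n+1) a_{n+2} - 4 a_n = 0,
  a_{n+2} = 4 / ((n+1)(n+2)) a_n.

Check with a_0 = 1, a_1 = 2 (apply the recurrence for n = 0, 1, 2, 3): a_0 = 1, a_1 = 2, a_2 = 2, a_3 = 4/3, a_4 = 2/3, a_5 = 4/15.

a_{n+2} = 4/((n+1)(n+2)) * a_n; check: a_0 = 1, a_1 = 2, a_2 = 2, a_3 = 4/3, a_4 = 2/3, a_5 = 4/15


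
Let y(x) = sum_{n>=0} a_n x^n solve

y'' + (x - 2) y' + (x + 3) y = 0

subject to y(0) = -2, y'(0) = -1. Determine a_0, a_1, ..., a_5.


Ansatz: y(x) = sum_{n>=0} a_n x^n, so y'(x) = sum_{n>=1} n a_n x^(n-1) and y''(x) = sum_{n>=2} n(n-1) a_n x^(n-2).
Substitute into P(x) y'' + Q(x) y' + R(x) y = 0 with P(x) = 1, Q(x) = x - 2, R(x) = x + 3, and match powers of x.
Initial conditions: a_0 = -2, a_1 = -1.
Setting the coefficient of each power of x to zero and solving order by order (substituting the coefficients already found):
  x^0: 2 a_2 - 2 a_1 + 3 a_0 = 0  ->  2 a_2 = 2 a_1 - 3 a_0 = 4  ->  a_2 = 2
  x^1: 6 a_3 - 4 a_2 + 4 a_1 + a_0 = 0  ->  6 a_3 = 4 a_2 - 4 a_1 - a_0 = 14  ->  a_3 = 7/3
  x^2: 12 a_4 - 6 a_3 + 5 a_2 + a_1 = 0  ->  12 a_4 = 6 a_3 - 5 a_2 - a_1 = 5  ->  a_4 = 5/12
  x^3: 20 a_5 - 8 a_4 + 6 a_3 + a_2 = 0  ->  20 a_5 = 8 a_4 - 6 a_3 - a_2 = -38/3  ->  a_5 = -19/30
Truncated series: y(x) = -2 - x + 2 x^2 + (7/3) x^3 + (5/12) x^4 - (19/30) x^5 + O(x^6).

a_0 = -2; a_1 = -1; a_2 = 2; a_3 = 7/3; a_4 = 5/12; a_5 = -19/30


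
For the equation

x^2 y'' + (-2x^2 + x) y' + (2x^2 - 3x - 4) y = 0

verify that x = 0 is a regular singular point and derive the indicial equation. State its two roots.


Divide by x^2 to reach normal form y'' + P_1(x) y' + P_2(x) y = 0 with P_1(x) = -2 + 1/x and P_2(x) = 2 - 3/x - 4/x^2.
x = 0 is a singular point because the y'-coefficient -2 + 1/x has a pole at x = 0 and the y-coefficient 2 - 3/x - 4/x^2 has a pole at x = 0.
It is a regular singular point because x P_1(x) = p(x) = 1 - 2x and x^2 P_2(x) = q(x) = 2x^2 - 3x - 4 are polynomials, hence analytic at x = 0.
p(0) = 1,  q(0) = -4.
Indicial equation: r(r-1) + p(0) r + q(0) = 0, i.e. r^2 + (p(0) - 1) r + q(0) = 0, i.e. r^2 - 4 = 0.
Discriminant: (0)^2 - 4(-4) = 16, so r = (0 ± 4)/2.
Solving: r_1 = 2, r_2 = -2.

indicial: r^2 - 4 = 0; roots r_1 = 2, r_2 = -2


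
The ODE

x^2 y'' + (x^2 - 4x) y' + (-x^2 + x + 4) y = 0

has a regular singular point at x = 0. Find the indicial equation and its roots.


Divide by x^2 to reach normal form y'' + P_1(x) y' + P_2(x) y = 0 with P_1(x) = 1 - 4/x and P_2(x) = -1 + 1/x + 4/x^2.
x = 0 is a singular point because the y'-coefficient 1 - 4/x has a pole at x = 0 and the y-coefficient -1 + 1/x + 4/x^2 has a pole at x = 0.
It is a regular singular point because x P_1(x) = p(x) = x - 4 and x^2 P_2(x) = q(x) = -x^2 + x + 4 are polynomials, hence analytic at x = 0.
p(0) = -4,  q(0) = 4.
Indicial equation: r(r-1) + p(0) r + q(0) = 0, i.e. r^2 + (p(0) - 1) r + q(0) = 0, i.e. r^2 - 5 r + 4 = 0.
Discriminant: (-5)^2 - 4(4) = 9, so r = (5 ± 3)/2.
Solving: r_1 = 4, r_2 = 1.

indicial: r^2 - 5 r + 4 = 0; roots r_1 = 4, r_2 = 1


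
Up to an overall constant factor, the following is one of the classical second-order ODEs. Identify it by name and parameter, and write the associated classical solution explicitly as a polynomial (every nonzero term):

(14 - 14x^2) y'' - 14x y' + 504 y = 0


All three coefficients share the factor 14; dividing through by 14 gives  (1 - x^2) y'' - x y' + 36 y = 0.
This matches the Chebyshev equation (1 - x^2) y'' - x y' + n^2 y = 0 (note the -x y' term, not -2x y') with n^2 = 36, so n = 6; the polynomial solution is T_6(x).
With y = sum_k a_k x^k, matching x^k gives (k+2)(k+1) a_{k+2} = (k^2 - n^2) a_k = (k - 6)(k + 6) a_k. The right side vanishes at k = 6, so the series with the parity of 6 terminates at degree 6.
Standard normalization: leading coefficient of T_n is 2^(n-1), so a_6 = 2^5 = 32. Work downward with a_k = (k+1)(k+2) a_{k+2} / ((k - 6)(k + 6)):
  a_4 = (5)(6)(32) / ((4 - 6)(4 + 6)) = 960/(-20) = -48
  a_2 = (3)(4)(-48) / ((2 - 6)(2 + 6)) = -576/(-32) = 18
  a_0 = (1)(2)(18) / ((0 - 6)(0 + 6)) = 36/(-36) = -1
Hence T_6(x) = 32 x^6 - 48 x^4 + 18 x^2 - 1.

T_6(x); series = 32 x^6 - 48 x^4 + 18 x^2 - 1


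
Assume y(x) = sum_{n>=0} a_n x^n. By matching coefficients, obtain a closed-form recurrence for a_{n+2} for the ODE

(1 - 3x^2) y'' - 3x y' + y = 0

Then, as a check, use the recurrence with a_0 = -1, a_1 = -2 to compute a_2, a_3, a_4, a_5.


Substitute y = sum_n a_n x^n.
(1 - 3 x^2) y'' contributes (n+2)(n+1) a_{n+2} - 3 n(n-1) a_n at x^n.
-3 x y'(x) contributes -3 n a_n at x^n.
y(x) contributes 1 a_n at x^n.
Matching x^n: (n+2)(n+1) a_{n+2} + (-3 n(n-1) - 3 n + 1) a_n = 0.
Thus a_{n+2} = (3 n(n-1) + 3 n - 1) / ((n+1)(n+2)) * a_n.

Check with a_0 = -1, a_1 = -2 (apply the recurrence for n = 0, 1, 2, 3): a_0 = -1, a_1 = -2, a_2 = 1/2, a_3 = -2/3, a_4 = 11/24, a_5 = -13/15.

a_(n+2) = (3 n(n-1) + 3 n - 1) / ((n+1)(n+2)) * a_n; check: a_0 = -1, a_1 = -2, a_2 = 1/2, a_3 = -2/3, a_4 = 11/24, a_5 = -13/15


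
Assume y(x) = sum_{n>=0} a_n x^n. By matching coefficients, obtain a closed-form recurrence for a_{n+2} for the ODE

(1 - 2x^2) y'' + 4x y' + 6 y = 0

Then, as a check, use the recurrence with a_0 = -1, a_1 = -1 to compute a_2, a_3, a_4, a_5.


Substitute y = sum_n a_n x^n.
(1 - 2 x^2) y'' contributes (n+2)(n+1) a_{n+2} - 2 n(n-1) a_n at x^n.
4 x y'(x) contributes 4 n a_n at x^n.
6 y(x) contributes 6 a_n at x^n.
Matching x^n: (n+2)(n+1) a_{n+2} + (-2 n(n-1) + 4 n + 6) a_n = 0.
Thus a_{n+2} = (2 n(n-1) - 4 n - 6) / ((n+1)(n+2)) * a_n.

Check with a_0 = -1, a_1 = -1 (apply the recurrence for n = 0, 1, 2, 3): a_0 = -1, a_1 = -1, a_2 = 3, a_3 = 5/3, a_4 = -5/2, a_5 = -1/2.

a_(n+2) = (2 n(n-1) - 4 n - 6) / ((n+1)(n+2)) * a_n; check: a_0 = -1, a_1 = -1, a_2 = 3, a_3 = 5/3, a_4 = -5/2, a_5 = -1/2


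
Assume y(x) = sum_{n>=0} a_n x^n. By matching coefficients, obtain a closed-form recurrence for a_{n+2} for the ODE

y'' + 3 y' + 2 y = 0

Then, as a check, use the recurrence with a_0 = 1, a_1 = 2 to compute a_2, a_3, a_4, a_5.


Substitute y = sum_n a_n x^n.
y''(x) has coefficient (n+2)(n+1) a_{n+2} at x^n;
3 y'(x) has coefficient 3 (n+1) a_{n+1} at x^n;
2 y(x) has coefficient 2 a_n at x^n.
Matching x^n: (n+2)(n+1) a_{n+2} + 3 (n+1) a_{n+1} + 2 a_n = 0.
Thus a_{n+2} = [-3 (n+1) a_{n+1} - 2 a_n] / ((n+1)(n+2)).

Check with a_0 = 1, a_1 = 2 (apply the recurrence for n = 0, 1, 2, 3): a_0 = 1, a_1 = 2, a_2 = -4, a_3 = 10/3, a_4 = -11/6, a_5 = 23/30.

a_(n+2) = [-3 (n+1) a_(n+1) - 2 a_n] / ((n+1)(n+2)); check: a_0 = 1, a_1 = 2, a_2 = -4, a_3 = 10/3, a_4 = -11/6, a_5 = 23/30


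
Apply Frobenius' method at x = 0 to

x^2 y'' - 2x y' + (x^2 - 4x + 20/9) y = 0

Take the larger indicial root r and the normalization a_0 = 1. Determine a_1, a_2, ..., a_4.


Write in Frobenius form y'' + (p(x)/x) y' + (q(x)/x^2) y = 0:
  p(x) = -2,  q(x) = x^2 - 4x + 20/9.
Indicial equation: r(r-1) + (-2) r + (20/9) = 0 -> roots r_1 = 5/3, r_2 = 4/3.
Take r = r_1 = 5/3. Let y(x) = x^r sum_{n>=0} a_n x^n with a_0 = 1.
Substitute y = x^r sum a_n x^n and match x^{r+n}. The recurrence is
  D(n) a_n - 4 a_{n-1} + 1 a_{n-2} = 0,  where D(n) = (r+n)(r+n-1) + (-2)(r+n) + (20/9).
  a_n = [4 a_{n-1} - 1 a_{n-2}] / D(n).
Since the indicial polynomial factors as (r - r_1)(r - r_2), D(n) = (r_1 + n - r_1)(r_1 + n - r_2) = n(n + 1/3).
Evaluating step by step (a_0 = 1):
  n = 1: D(1) = 1(1 + 1/3) = 4/3; numerator = 4(1) = 4; a_1 = (4)/(4/3) = 3
  n = 2: D(2) = 2(2 + 1/3) = 14/3; numerator = 4(3) - 1(1) = 11; a_2 = (11)/(14/3) = 33/14
  n = 3: D(3) = 3(3 + 1/3) = 10; numerator = 4(33/14) - 1(3) = 45/7; a_3 = (45/7)/(10) = 9/14
  n = 4: D(4) = 4(4 + 1/3) = 52/3; numerator = 4(9/14) - 1(33/14) = 3/14; a_4 = (3/14)/(52/3) = 9/728

r = 5/3; a_0 = 1; a_1 = 3; a_2 = 33/14; a_3 = 9/14; a_4 = 9/728


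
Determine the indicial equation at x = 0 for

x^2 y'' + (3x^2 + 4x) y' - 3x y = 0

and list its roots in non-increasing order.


Divide by x^2 to reach normal form y'' + P_1(x) y' + P_2(x) y = 0 with P_1(x) = 3 + 4/x and P_2(x) = -3/x.
x = 0 is a singular point because the y'-coefficient 3 + 4/x has a pole at x = 0 and the y-coefficient -3/x has a pole at x = 0.
It is a regular singular point because x P_1(x) = p(x) = 3x + 4 and x^2 P_2(x) = q(x) = -3x are polynomials, hence analytic at x = 0.
p(0) = 4,  q(0) = 0.
Indicial equation: r(r-1) + p(0) r + q(0) = 0, i.e. r^2 + (p(0) - 1) r + q(0) = 0, i.e. r^2 + 3 r = 0.
Discriminant: (3)^2 - 4(0) = 9, so r = (-3 ± 3)/2.
Solving: r_1 = 0, r_2 = -3.

indicial: r^2 + 3 r = 0; roots r_1 = 0, r_2 = -3


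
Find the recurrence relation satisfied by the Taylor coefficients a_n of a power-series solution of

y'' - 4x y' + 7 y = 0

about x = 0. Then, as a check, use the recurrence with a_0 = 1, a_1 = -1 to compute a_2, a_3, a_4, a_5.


Substitute y = sum_n a_n x^n.
y''(x) has coefficient (n+2)(n+1) a_{n+2} at x^n;
-4 x y'(x) has coefficient -4 n a_n at x^n (shift);
7 y(x) has coefficient 7 a_n at x^n.
Matching x^n: (n+2)(n+1) a_{n+2} + (-4n + 7) a_n = 0.
Thus a_{n+2} = (4n - 7) / ((n+1)(n+2)) * a_n.

Check with a_0 = 1, a_1 = -1 (apply the recurrence for n = 0, 1, 2, 3): a_0 = 1, a_1 = -1, a_2 = -7/2, a_3 = 1/2, a_4 = -7/24, a_5 = 1/8.

a_(n+2) = (4n - 7) / ((n+1)(n+2)) * a_n; check: a_0 = 1, a_1 = -1, a_2 = -7/2, a_3 = 1/2, a_4 = -7/24, a_5 = 1/8


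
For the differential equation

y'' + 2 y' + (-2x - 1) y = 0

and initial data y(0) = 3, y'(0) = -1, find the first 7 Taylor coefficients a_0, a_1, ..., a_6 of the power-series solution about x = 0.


Ansatz: y(x) = sum_{n>=0} a_n x^n, so y'(x) = sum_{n>=1} n a_n x^(n-1) and y''(x) = sum_{n>=2} n(n-1) a_n x^(n-2).
Substitute into P(x) y'' + Q(x) y' + R(x) y = 0 with P(x) = 1, Q(x) = 2, R(x) = -2x - 1, and match powers of x.
Initial conditions: a_0 = 3, a_1 = -1.
Setting the coefficient of each power of x to zero and solving order by order (substituting the coefficients already found):
  x^0: 2 a_2 + 2 a_1 - a_0 = 0  ->  2 a_2 = -2 a_1 + a_0 = 5  ->  a_2 = 5/2
  x^1: 6 a_3 + 4 a_2 - a_1 - 2 a_0 = 0  ->  6 a_3 = -4 a_2 + a_1 + 2 a_0 = -5  ->  a_3 = -5/6
  x^2: 12 a_4 + 6 a_3 - a_2 - 2 a_1 = 0  ->  12 a_4 = -6 a_3 + a_2 + 2 a_1 = 11/2  ->  a_4 = 11/24
  x^3: 20 a_5 + 8 a_4 - a_3 - 2 a_2 = 0  ->  20 a_5 = -8 a_4 + a_3 + 2 a_2 = 1/2  ->  a_5 = 1/40
  x^4: 30 a_6 + 10 a_5 - a_4 - 2 a_3 = 0  ->  30 a_6 = -10 a_5 + a_4 + 2 a_3 = -35/24  ->  a_6 = -7/144
Truncated series: y(x) = 3 - x + (5/2) x^2 - (5/6) x^3 + (11/24) x^4 + (1/40) x^5 - (7/144) x^6 + O(x^7).

a_0 = 3; a_1 = -1; a_2 = 5/2; a_3 = -5/6; a_4 = 11/24; a_5 = 1/40; a_6 = -7/144


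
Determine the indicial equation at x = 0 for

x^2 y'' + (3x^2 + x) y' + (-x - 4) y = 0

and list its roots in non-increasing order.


Divide by x^2 to reach normal form y'' + P_1(x) y' + P_2(x) y = 0 with P_1(x) = 3 + 1/x and P_2(x) = -1/x - 4/x^2.
x = 0 is a singular point because the y'-coefficient 3 + 1/x has a pole at x = 0 and the y-coefficient -1/x - 4/x^2 has a pole at x = 0.
It is a regular singular point because x P_1(x) = p(x) = 3x + 1 and x^2 P_2(x) = q(x) = -x - 4 are polynomials, hence analytic at x = 0.
p(0) = 1,  q(0) = -4.
Indicial equation: r(r-1) + p(0) r + q(0) = 0, i.e. r^2 + (p(0) - 1) r + q(0) = 0, i.e. r^2 - 4 = 0.
Discriminant: (0)^2 - 4(-4) = 16, so r = (0 ± 4)/2.
Solving: r_1 = 2, r_2 = -2.

indicial: r^2 - 4 = 0; roots r_1 = 2, r_2 = -2


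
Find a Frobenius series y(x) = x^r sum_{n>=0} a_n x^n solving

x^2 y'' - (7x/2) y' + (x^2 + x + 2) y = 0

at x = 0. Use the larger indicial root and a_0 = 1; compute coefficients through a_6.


Write in Frobenius form y'' + (p(x)/x) y' + (q(x)/x^2) y = 0:
  p(x) = -7/2,  q(x) = x^2 + x + 2.
Indicial equation: r(r-1) + (-7/2) r + (2) = 0 -> roots r_1 = 4, r_2 = 1/2.
Take r = r_1 = 4. Let y(x) = x^r sum_{n>=0} a_n x^n with a_0 = 1.
Substitute y = x^r sum a_n x^n and match x^{r+n}. The recurrence is
  D(n) a_n + 1 a_{n-1} + 1 a_{n-2} = 0,  where D(n) = (r+n)(r+n-1) + (-7/2)(r+n) + (2).
  a_n = [-1 a_{n-1} - 1 a_{n-2}] / D(n).
Since the indicial polynomial factors as (r - r_1)(r - r_2), D(n) = (r_1 + n - r_1)(r_1 + n - r_2) = n(n + 7/2).
Evaluating step by step (a_0 = 1):
  n = 1: D(1) = 1(1 + 7/2) = 9/2; numerator = -1(1) = -1; a_1 = (-1)/(9/2) = -2/9
  n = 2: D(2) = 2(2 + 7/2) = 11; numerator = -1(-2/9) - 1(1) = -7/9; a_2 = (-7/9)/(11) = -7/99
  n = 3: D(3) = 3(3 + 7/2) = 39/2; numerator = -1(-7/99) - 1(-2/9) = 29/99; a_3 = (29/99)/(39/2) = 58/3861
  n = 4: D(4) = 4(4 + 7/2) = 30; numerator = -1(58/3861) - 1(-7/99) = 215/3861; a_4 = (215/3861)/(30) = 43/23166
  n = 5: D(5) = 5(5 + 7/2) = 85/2; numerator = -1(43/23166) - 1(58/3861) = -391/23166; a_5 = (-391/23166)/(85/2) = -23/57915
  n = 6: D(6) = 6(6 + 7/2) = 57; numerator = -1(-23/57915) - 1(43/23166) = -13/8910; a_6 = (-13/8910)/(57) = -13/507870

r = 4; a_0 = 1; a_1 = -2/9; a_2 = -7/99; a_3 = 58/3861; a_4 = 43/23166; a_5 = -23/57915; a_6 = -13/507870


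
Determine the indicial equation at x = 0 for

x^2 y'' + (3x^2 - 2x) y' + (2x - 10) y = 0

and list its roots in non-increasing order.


Divide by x^2 to reach normal form y'' + P_1(x) y' + P_2(x) y = 0 with P_1(x) = 3 - 2/x and P_2(x) = 2/x - 10/x^2.
x = 0 is a singular point because the y'-coefficient 3 - 2/x has a pole at x = 0 and the y-coefficient 2/x - 10/x^2 has a pole at x = 0.
It is a regular singular point because x P_1(x) = p(x) = 3x - 2 and x^2 P_2(x) = q(x) = 2x - 10 are polynomials, hence analytic at x = 0.
p(0) = -2,  q(0) = -10.
Indicial equation: r(r-1) + p(0) r + q(0) = 0, i.e. r^2 + (p(0) - 1) r + q(0) = 0, i.e. r^2 - 3 r - 10 = 0.
Discriminant: (-3)^2 - 4(-10) = 49, so r = (3 ± 7)/2.
Solving: r_1 = 5, r_2 = -2.

indicial: r^2 - 3 r - 10 = 0; roots r_1 = 5, r_2 = -2


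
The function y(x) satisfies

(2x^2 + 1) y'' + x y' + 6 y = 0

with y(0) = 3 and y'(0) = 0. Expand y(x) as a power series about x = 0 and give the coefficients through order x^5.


Ansatz: y(x) = sum_{n>=0} a_n x^n, so y'(x) = sum_{n>=1} n a_n x^(n-1) and y''(x) = sum_{n>=2} n(n-1) a_n x^(n-2).
Substitute into P(x) y'' + Q(x) y' + R(x) y = 0 with P(x) = 2x^2 + 1, Q(x) = x, R(x) = 6, and match powers of x.
Initial conditions: a_0 = 3, a_1 = 0.
Setting the coefficient of each power of x to zero and solving order by order (substituting the coefficients already found):
  x^0: 2 a_2 + 6 a_0 = 0  ->  2 a_2 = -6 a_0 = -18  ->  a_2 = -9
  x^1: 6 a_3 + 7 a_1 = 0  ->  6 a_3 = -7 a_1 = 0  ->  a_3 = 0
  x^2: 12 a_4 + 12 a_2 = 0  ->  12 a_4 = -12 a_2 = 108  ->  a_4 = 9
  x^3: 20 a_5 + 21 a_3 = 0  ->  20 a_5 = -21 a_3 = 0  ->  a_5 = 0
Truncated series: y(x) = 3 - 9 x^2 + 9 x^4 + O(x^6).

a_0 = 3; a_1 = 0; a_2 = -9; a_3 = 0; a_4 = 9; a_5 = 0


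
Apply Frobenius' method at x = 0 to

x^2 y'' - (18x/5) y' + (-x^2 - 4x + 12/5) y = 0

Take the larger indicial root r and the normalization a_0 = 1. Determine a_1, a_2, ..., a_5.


Write in Frobenius form y'' + (p(x)/x) y' + (q(x)/x^2) y = 0:
  p(x) = -18/5,  q(x) = -x^2 - 4x + 12/5.
Indicial equation: r(r-1) + (-18/5) r + (12/5) = 0 -> roots r_1 = 4, r_2 = 3/5.
Take r = r_1 = 4. Let y(x) = x^r sum_{n>=0} a_n x^n with a_0 = 1.
Substitute y = x^r sum a_n x^n and match x^{r+n}. The recurrence is
  D(n) a_n - 4 a_{n-1} - 1 a_{n-2} = 0,  where D(n) = (r+n)(r+n-1) + (-18/5)(r+n) + (12/5).
  a_n = [4 a_{n-1} + 1 a_{n-2}] / D(n).
Since the indicial polynomial factors as (r - r_1)(r - r_2), D(n) = (r_1 + n - r_1)(r_1 + n - r_2) = n(n + 17/5).
Evaluating step by step (a_0 = 1):
  n = 1: D(1) = 1(1 + 17/5) = 22/5; numerator = 4(1) = 4; a_1 = (4)/(22/5) = 10/11
  n = 2: D(2) = 2(2 + 17/5) = 54/5; numerator = 4(10/11) + 1(1) = 51/11; a_2 = (51/11)/(54/5) = 85/198
  n = 3: D(3) = 3(3 + 17/5) = 96/5; numerator = 4(85/198) + 1(10/11) = 260/99; a_3 = (260/99)/(96/5) = 325/2376
  n = 4: D(4) = 4(4 + 17/5) = 148/5; numerator = 4(325/2376) + 1(85/198) = 290/297; a_4 = (290/297)/(148/5) = 725/21978
  n = 5: D(5) = 5(5 + 17/5) = 42; numerator = 4(725/21978) + 1(325/2376) = 875/3256; a_5 = (875/3256)/(42) = 125/19536

r = 4; a_0 = 1; a_1 = 10/11; a_2 = 85/198; a_3 = 325/2376; a_4 = 725/21978; a_5 = 125/19536


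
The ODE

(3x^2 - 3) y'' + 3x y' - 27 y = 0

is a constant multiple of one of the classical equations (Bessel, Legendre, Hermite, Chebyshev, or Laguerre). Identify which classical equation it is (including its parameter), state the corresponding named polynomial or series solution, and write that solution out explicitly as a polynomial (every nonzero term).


All three coefficients share the factor -3; dividing through by -3 gives  (1 - x^2) y'' - x y' + 9 y = 0.
This matches the Chebyshev equation (1 - x^2) y'' - x y' + n^2 y = 0 (note the -x y' term, not -2x y') with n^2 = 9, so n = 3; the polynomial solution is T_3(x).
With y = sum_k a_k x^k, matching x^k gives (k+2)(k+1) a_{k+2} = (k^2 - n^2) a_k = (k - 3)(k + 3) a_k. The right side vanishes at k = 3, so the series with the parity of 3 terminates at degree 3.
Standard normalization: leading coefficient of T_n is 2^(n-1), so a_3 = 2^2 = 4. Work downward with a_k = (k+1)(k+2) a_{k+2} / ((k - 3)(k + 3)):
  a_1 = (2)(3)(4) / ((1 - 3)(1 + 3)) = 24/(-8) = -3
Hence T_3(x) = 4 x^3 - 3 x.

T_3(x); series = 4 x^3 - 3 x


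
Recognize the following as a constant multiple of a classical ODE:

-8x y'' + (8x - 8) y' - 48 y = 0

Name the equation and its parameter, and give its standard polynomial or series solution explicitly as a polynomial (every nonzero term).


All three coefficients share the factor -8; dividing through by -8 gives  x y'' + (1 - x) y' + 6 y = 0.
This matches the Laguerre equation x y'' + (1 - x) y' + n y = 0 with n = 6; the polynomial solution is L_6(x).
With y = sum_k a_k x^k, matching x^k gives (k+1)k a_{k+1} + (k+1) a_{k+1} - k a_k + n a_k = 0, i.e. (k+1)^2 a_{k+1} = (k - n) a_k = (k - 6) a_k. The right side vanishes at k = 6, so the series terminates at degree 6.
Standard normalization L_n(0) = 1 gives a_0 = 1. Work upward with a_{k+1} = (k - 6) a_k / (k+1)^2:
  a_1 = (0 - 6)(1) / 1^2 = -6/1 = -6
  a_2 = (1 - 6)(-6) / 2^2 = 30/4 = 15/2
  a_3 = (2 - 6)(15/2) / 3^2 = -30/9 = -10/3
  a_4 = (3 - 6)(-10/3) / 4^2 = 10/16 = 5/8
  a_5 = (4 - 6)(5/8) / 5^2 = (-5/4)/25 = -1/20
  a_6 = (5 - 6)(-1/20) / 6^2 = (1/20)/36 = 1/720
Hence L_6(x) = x^6/720 - x^5/20 + 5 x^4/8 - 10 x^3/3 + 15 x^2/2 - 6 x + 1.

L_6(x); series = x^6/720 - x^5/20 + 5 x^4/8 - 10 x^3/3 + 15 x^2/2 - 6 x + 1


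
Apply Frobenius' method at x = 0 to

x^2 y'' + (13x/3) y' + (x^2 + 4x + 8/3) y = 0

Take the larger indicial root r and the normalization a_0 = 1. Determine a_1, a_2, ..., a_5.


Write in Frobenius form y'' + (p(x)/x) y' + (q(x)/x^2) y = 0:
  p(x) = 13/3,  q(x) = x^2 + 4x + 8/3.
Indicial equation: r(r-1) + (13/3) r + (8/3) = 0 -> roots r_1 = -4/3, r_2 = -2.
Take r = r_1 = -4/3. Let y(x) = x^r sum_{n>=0} a_n x^n with a_0 = 1.
Substitute y = x^r sum a_n x^n and match x^{r+n}. The recurrence is
  D(n) a_n + 4 a_{n-1} + 1 a_{n-2} = 0,  where D(n) = (r+n)(r+n-1) + (13/3)(r+n) + (8/3).
  a_n = [-4 a_{n-1} - 1 a_{n-2}] / D(n).
Since the indicial polynomial factors as (r - r_1)(r - r_2), D(n) = (r_1 + n - r_1)(r_1 + n - r_2) = n(n + 2/3).
Evaluating step by step (a_0 = 1):
  n = 1: D(1) = 1(1 + 2/3) = 5/3; numerator = -4(1) = -4; a_1 = (-4)/(5/3) = -12/5
  n = 2: D(2) = 2(2 + 2/3) = 16/3; numerator = -4(-12/5) - 1(1) = 43/5; a_2 = (43/5)/(16/3) = 129/80
  n = 3: D(3) = 3(3 + 2/3) = 11; numerator = -4(129/80) - 1(-12/5) = -81/20; a_3 = (-81/20)/(11) = -81/220
  n = 4: D(4) = 4(4 + 2/3) = 56/3; numerator = -4(-81/220) - 1(129/80) = -123/880; a_4 = (-123/880)/(56/3) = -369/49280
  n = 5: D(5) = 5(5 + 2/3) = 85/3; numerator = -4(-369/49280) - 1(-81/220) = 981/2464; a_5 = (981/2464)/(85/3) = 2943/209440

r = -4/3; a_0 = 1; a_1 = -12/5; a_2 = 129/80; a_3 = -81/220; a_4 = -369/49280; a_5 = 2943/209440


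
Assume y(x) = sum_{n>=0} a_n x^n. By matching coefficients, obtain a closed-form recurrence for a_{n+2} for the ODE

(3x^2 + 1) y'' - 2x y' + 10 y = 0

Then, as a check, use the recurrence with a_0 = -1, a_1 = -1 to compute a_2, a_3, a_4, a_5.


Substitute y = sum_n a_n x^n.
(1 + 3 x^2) y'' contributes (n+2)(n+1) a_{n+2} + 3 n(n-1) a_n at x^n.
-2 x y'(x) contributes -2 n a_n at x^n.
10 y(x) contributes 10 a_n at x^n.
Matching x^n: (n+2)(n+1) a_{n+2} + (3 n(n-1) - 2 n + 10) a_n = 0.
Thus a_{n+2} = (-3 n(n-1) + 2 n - 10) / ((n+1)(n+2)) * a_n.

Check with a_0 = -1, a_1 = -1 (apply the recurrence for n = 0, 1, 2, 3): a_0 = -1, a_1 = -1, a_2 = 5, a_3 = 4/3, a_4 = -5, a_5 = -22/15.

a_(n+2) = (-3 n(n-1) + 2 n - 10) / ((n+1)(n+2)) * a_n; check: a_0 = -1, a_1 = -1, a_2 = 5, a_3 = 4/3, a_4 = -5, a_5 = -22/15


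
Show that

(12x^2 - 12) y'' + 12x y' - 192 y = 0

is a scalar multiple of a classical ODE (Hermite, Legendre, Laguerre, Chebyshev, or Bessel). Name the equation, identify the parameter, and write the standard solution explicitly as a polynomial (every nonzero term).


All three coefficients share the factor -12; dividing through by -12 gives  (1 - x^2) y'' - x y' + 16 y = 0.
This matches the Chebyshev equation (1 - x^2) y'' - x y' + n^2 y = 0 (note the -x y' term, not -2x y') with n^2 = 16, so n = 4; the polynomial solution is T_4(x).
With y = sum_k a_k x^k, matching x^k gives (k+2)(k+1) a_{k+2} = (k^2 - n^2) a_k = (k - 4)(k + 4) a_k. The right side vanishes at k = 4, so the series with the parity of 4 terminates at degree 4.
Standard normalization: leading coefficient of T_n is 2^(n-1), so a_4 = 2^3 = 8. Work downward with a_k = (k+1)(k+2) a_{k+2} / ((k - 4)(k + 4)):
  a_2 = (3)(4)(8) / ((2 - 4)(2 + 4)) = 96/(-12) = -8
  a_0 = (1)(2)(-8) / ((0 - 4)(0 + 4)) = -16/(-16) = 1
Hence T_4(x) = 8 x^4 - 8 x^2 + 1.

T_4(x); series = 8 x^4 - 8 x^2 + 1


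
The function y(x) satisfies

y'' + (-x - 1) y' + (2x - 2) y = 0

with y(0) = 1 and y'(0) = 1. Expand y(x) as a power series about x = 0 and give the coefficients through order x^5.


Ansatz: y(x) = sum_{n>=0} a_n x^n, so y'(x) = sum_{n>=1} n a_n x^(n-1) and y''(x) = sum_{n>=2} n(n-1) a_n x^(n-2).
Substitute into P(x) y'' + Q(x) y' + R(x) y = 0 with P(x) = 1, Q(x) = -x - 1, R(x) = 2x - 2, and match powers of x.
Initial conditions: a_0 = 1, a_1 = 1.
Setting the coefficient of each power of x to zero and solving order by order (substituting the coefficients already found):
  x^0: 2 a_2 - a_1 - 2 a_0 = 0  ->  2 a_2 = a_1 + 2 a_0 = 3  ->  a_2 = 3/2
  x^1: 6 a_3 - 2 a_2 - 3 a_1 + 2 a_0 = 0  ->  6 a_3 = 2 a_2 + 3 a_1 - 2 a_0 = 4  ->  a_3 = 2/3
  x^2: 12 a_4 - 3 a_3 - 4 a_2 + 2 a_1 = 0  ->  12 a_4 = 3 a_3 + 4 a_2 - 2 a_1 = 6  ->  a_4 = 1/2
  x^3: 20 a_5 - 4 a_4 - 5 a_3 + 2 a_2 = 0  ->  20 a_5 = 4 a_4 + 5 a_3 - 2 a_2 = 7/3  ->  a_5 = 7/60
Truncated series: y(x) = 1 + x + (3/2) x^2 + (2/3) x^3 + (1/2) x^4 + (7/60) x^5 + O(x^6).

a_0 = 1; a_1 = 1; a_2 = 3/2; a_3 = 2/3; a_4 = 1/2; a_5 = 7/60


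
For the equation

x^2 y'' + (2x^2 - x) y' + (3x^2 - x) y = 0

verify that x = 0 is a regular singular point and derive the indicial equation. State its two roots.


Divide by x^2 to reach normal form y'' + P_1(x) y' + P_2(x) y = 0 with P_1(x) = 2 - 1/x and P_2(x) = 3 - 1/x.
x = 0 is a singular point because the y'-coefficient 2 - 1/x has a pole at x = 0 and the y-coefficient 3 - 1/x has a pole at x = 0.
It is a regular singular point because x P_1(x) = p(x) = 2x - 1 and x^2 P_2(x) = q(x) = 3x^2 - x are polynomials, hence analytic at x = 0.
p(0) = -1,  q(0) = 0.
Indicial equation: r(r-1) + p(0) r + q(0) = 0, i.e. r^2 + (p(0) - 1) r + q(0) = 0, i.e. r^2 - 2 r = 0.
Discriminant: (-2)^2 - 4(0) = 4, so r = (2 ± 2)/2.
Solving: r_1 = 2, r_2 = 0.

indicial: r^2 - 2 r = 0; roots r_1 = 2, r_2 = 0


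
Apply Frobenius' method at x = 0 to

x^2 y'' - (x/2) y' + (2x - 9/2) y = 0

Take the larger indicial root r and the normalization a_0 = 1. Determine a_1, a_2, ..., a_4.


Write in Frobenius form y'' + (p(x)/x) y' + (q(x)/x^2) y = 0:
  p(x) = -1/2,  q(x) = 2x - 9/2.
Indicial equation: r(r-1) + (-1/2) r + (-9/2) = 0 -> roots r_1 = 3, r_2 = -3/2.
Take r = r_1 = 3. Let y(x) = x^r sum_{n>=0} a_n x^n with a_0 = 1.
Substitute y = x^r sum a_n x^n and match x^{r+n}. The recurrence is
  D(n) a_n + 2 a_{n-1} = 0,  where D(n) = (r+n)(r+n-1) + (-1/2)(r+n) + (-9/2).
  a_n = -2 / D(n) * a_{n-1}.
Since the indicial polynomial factors as (r - r_1)(r - r_2), D(n) = (r_1 + n - r_1)(r_1 + n - r_2) = n(n + 9/2).
Evaluating step by step (a_0 = 1):
  n = 1: D(1) = 1(1 + 9/2) = 11/2; numerator = -2(1) = -2; a_1 = (-2)/(11/2) = -4/11
  n = 2: D(2) = 2(2 + 9/2) = 13; numerator = -2(-4/11) = 8/11; a_2 = (8/11)/(13) = 8/143
  n = 3: D(3) = 3(3 + 9/2) = 45/2; numerator = -2(8/143) = -16/143; a_3 = (-16/143)/(45/2) = -32/6435
  n = 4: D(4) = 4(4 + 9/2) = 34; numerator = -2(-32/6435) = 64/6435; a_4 = (64/6435)/(34) = 32/109395

r = 3; a_0 = 1; a_1 = -4/11; a_2 = 8/143; a_3 = -32/6435; a_4 = 32/109395


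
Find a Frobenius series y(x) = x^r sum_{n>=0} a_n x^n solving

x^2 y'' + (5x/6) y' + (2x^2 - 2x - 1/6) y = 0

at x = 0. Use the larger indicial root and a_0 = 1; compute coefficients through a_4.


Write in Frobenius form y'' + (p(x)/x) y' + (q(x)/x^2) y = 0:
  p(x) = 5/6,  q(x) = 2x^2 - 2x - 1/6.
Indicial equation: r(r-1) + (5/6) r + (-1/6) = 0 -> roots r_1 = 1/2, r_2 = -1/3.
Take r = r_1 = 1/2. Let y(x) = x^r sum_{n>=0} a_n x^n with a_0 = 1.
Substitute y = x^r sum a_n x^n and match x^{r+n}. The recurrence is
  D(n) a_n - 2 a_{n-1} + 2 a_{n-2} = 0,  where D(n) = (r+n)(r+n-1) + (5/6)(r+n) + (-1/6).
  a_n = [2 a_{n-1} - 2 a_{n-2}] / D(n).
Since the indicial polynomial factors as (r - r_1)(r - r_2), D(n) = (r_1 + n - r_1)(r_1 + n - r_2) = n(n + 5/6).
Evaluating step by step (a_0 = 1):
  n = 1: D(1) = 1(1 + 5/6) = 11/6; numerator = 2(1) = 2; a_1 = (2)/(11/6) = 12/11
  n = 2: D(2) = 2(2 + 5/6) = 17/3; numerator = 2(12/11) - 2(1) = 2/11; a_2 = (2/11)/(17/3) = 6/187
  n = 3: D(3) = 3(3 + 5/6) = 23/2; numerator = 2(6/187) - 2(12/11) = -36/17; a_3 = (-36/17)/(23/2) = -72/391
  n = 4: D(4) = 4(4 + 5/6) = 58/3; numerator = 2(-72/391) - 2(6/187) = -1860/4301; a_4 = (-1860/4301)/(58/3) = -2790/124729

r = 1/2; a_0 = 1; a_1 = 12/11; a_2 = 6/187; a_3 = -72/391; a_4 = -2790/124729


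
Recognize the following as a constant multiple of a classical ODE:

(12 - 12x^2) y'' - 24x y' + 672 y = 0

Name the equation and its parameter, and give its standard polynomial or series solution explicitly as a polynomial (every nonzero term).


All three coefficients share the factor 12; dividing through by 12 gives  (1 - x^2) y'' - 2x y' + 56 y = 0.
This matches the Legendre equation (1 - x^2) y'' - 2x y' + n(n+1) y = 0 (note the -2x y' term) with n(n+1) = 56, so n = 7; the polynomial solution is P_7(x).
With y = sum_k a_k x^k, matching x^k gives (k+2)(k+1) a_{k+2} = [k(k+1) - n(n+1)] a_k = (k - 7)(k + 8) a_k. The right side vanishes at k = 7, so the series with the parity of 7 terminates at degree 7.
Standard normalization (P_n(1) = 1): leading coefficient (2n)!/(2^n (n!)^2) = 87178291200/(128*25401600) = 429/16, so a_7 = 429/16. Work downward with a_k = (k+1)(k+2) a_{k+2} / ((k - 7)(k + 8)):
  a_5 = (6)(7)(429/16) / ((5 - 7)(5 + 8)) = (9009/8)/(-26) = -693/16
  a_3 = (4)(5)(-693/16) / ((3 - 7)(3 + 8)) = (-3465/4)/(-44) = 315/16
  a_1 = (2)(3)(315/16) / ((1 - 7)(1 + 8)) = (945/8)/(-54) = -35/16
Hence P_7(x) = 429 x^7/16 - 693 x^5/16 + 315 x^3/16 - 35 x/16.

P_7(x); series = 429 x^7/16 - 693 x^5/16 + 315 x^3/16 - 35 x/16


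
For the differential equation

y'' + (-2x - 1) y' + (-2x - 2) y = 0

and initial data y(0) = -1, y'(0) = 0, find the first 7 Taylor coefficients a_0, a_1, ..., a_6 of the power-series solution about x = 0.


Ansatz: y(x) = sum_{n>=0} a_n x^n, so y'(x) = sum_{n>=1} n a_n x^(n-1) and y''(x) = sum_{n>=2} n(n-1) a_n x^(n-2).
Substitute into P(x) y'' + Q(x) y' + R(x) y = 0 with P(x) = 1, Q(x) = -2x - 1, R(x) = -2x - 2, and match powers of x.
Initial conditions: a_0 = -1, a_1 = 0.
Setting the coefficient of each power of x to zero and solving order by order (substituting the coefficients already found):
  x^0: 2 a_2 - a_1 - 2 a_0 = 0  ->  2 a_2 = a_1 + 2 a_0 = -2  ->  a_2 = -1
  x^1: 6 a_3 - 2 a_2 - 4 a_1 - 2 a_0 = 0  ->  6 a_3 = 2 a_2 + 4 a_1 + 2 a_0 = -4  ->  a_3 = -2/3
  x^2: 12 a_4 - 3 a_3 - 6 a_2 - 2 a_1 = 0  ->  12 a_4 = 3 a_3 + 6 a_2 + 2 a_1 = -8  ->  a_4 = -2/3
  x^3: 20 a_5 - 4 a_4 - 8 a_3 - 2 a_2 = 0  ->  20 a_5 = 4 a_4 + 8 a_3 + 2 a_2 = -10  ->  a_5 = -1/2
  x^4: 30 a_6 - 5 a_5 - 10 a_4 - 2 a_3 = 0  ->  30 a_6 = 5 a_5 + 10 a_4 + 2 a_3 = -21/2  ->  a_6 = -7/20
Truncated series: y(x) = -1 - x^2 - (2/3) x^3 - (2/3) x^4 - (1/2) x^5 - (7/20) x^6 + O(x^7).

a_0 = -1; a_1 = 0; a_2 = -1; a_3 = -2/3; a_4 = -2/3; a_5 = -1/2; a_6 = -7/20


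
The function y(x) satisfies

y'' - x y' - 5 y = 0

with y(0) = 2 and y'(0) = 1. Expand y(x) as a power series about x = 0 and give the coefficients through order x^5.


Ansatz: y(x) = sum_{n>=0} a_n x^n, so y'(x) = sum_{n>=1} n a_n x^(n-1) and y''(x) = sum_{n>=2} n(n-1) a_n x^(n-2).
Substitute into P(x) y'' + Q(x) y' + R(x) y = 0 with P(x) = 1, Q(x) = -x, R(x) = -5, and match powers of x.
Initial conditions: a_0 = 2, a_1 = 1.
Setting the coefficient of each power of x to zero and solving order by order (substituting the coefficients already found):
  x^0: 2 a_2 - 5 a_0 = 0  ->  2 a_2 = 5 a_0 = 10  ->  a_2 = 5
  x^1: 6 a_3 - 6 a_1 = 0  ->  6 a_3 = 6 a_1 = 6  ->  a_3 = 1
  x^2: 12 a_4 - 7 a_2 = 0  ->  12 a_4 = 7 a_2 = 35  ->  a_4 = 35/12
  x^3: 20 a_5 - 8 a_3 = 0  ->  20 a_5 = 8 a_3 = 8  ->  a_5 = 2/5
Truncated series: y(x) = 2 + x + 5 x^2 + x^3 + (35/12) x^4 + (2/5) x^5 + O(x^6).

a_0 = 2; a_1 = 1; a_2 = 5; a_3 = 1; a_4 = 35/12; a_5 = 2/5


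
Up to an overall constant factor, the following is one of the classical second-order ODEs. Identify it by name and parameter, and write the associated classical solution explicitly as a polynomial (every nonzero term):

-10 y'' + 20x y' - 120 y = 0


All three coefficients share the factor -10; dividing through by -10 gives  y'' - 2x y' + 12 y = 0.
This matches the Hermite equation y'' - 2x y' + 2n y = 0 with 2n = 12, so n = 6; the polynomial solution is H_6(x).
With y = sum_k a_k x^k, matching x^k gives (k+2)(k+1) a_{k+2} = 2(k - n) a_k = 2(k - 6) a_k. The right side vanishes at k = 6, so the series with the parity of 6 terminates at degree 6.
Standard normalization: leading coefficient of H_n is 2^n, so a_6 = 2^6 = 64. Work downward with a_k = (k+1)(k+2) a_{k+2} / (2(k - n)):
  a_4 = (5)(6)(64) / (2(4 - 6)) = 1920/(-4) = -480
  a_2 = (3)(4)(-480) / (2(2 - 6)) = -5760/(-8) = 720
  a_0 = (1)(2)(720) / (2(0 - 6)) = 1440/(-12) = -120
Hence H_6(x) = 64 x^6 - 480 x^4 + 720 x^2 - 120.

H_6(x); series = 64 x^6 - 480 x^4 + 720 x^2 - 120


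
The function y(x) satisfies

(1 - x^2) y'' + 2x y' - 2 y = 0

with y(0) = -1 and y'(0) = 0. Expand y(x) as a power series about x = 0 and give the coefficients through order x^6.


Ansatz: y(x) = sum_{n>=0} a_n x^n, so y'(x) = sum_{n>=1} n a_n x^(n-1) and y''(x) = sum_{n>=2} n(n-1) a_n x^(n-2).
Substitute into P(x) y'' + Q(x) y' + R(x) y = 0 with P(x) = 1 - x^2, Q(x) = 2x, R(x) = -2, and match powers of x.
Initial conditions: a_0 = -1, a_1 = 0.
Setting the coefficient of each power of x to zero and solving order by order (substituting the coefficients already found):
  x^0: 2 a_2 - 2 a_0 = 0  ->  2 a_2 = 2 a_0 = -2  ->  a_2 = -1
  x^1: 6 a_3 = 0  ->  a_3 = 0
  x^2: 12 a_4 = 0  ->  a_4 = 0
  x^3: 20 a_5 - 2 a_3 = 0  ->  20 a_5 = 2 a_3 = 0  ->  a_5 = 0
  x^4: 30 a_6 - 6 a_4 = 0  ->  30 a_6 = 6 a_4 = 0  ->  a_6 = 0
Truncated series: y(x) = -1 - x^2 + O(x^7).

a_0 = -1; a_1 = 0; a_2 = -1; a_3 = 0; a_4 = 0; a_5 = 0; a_6 = 0


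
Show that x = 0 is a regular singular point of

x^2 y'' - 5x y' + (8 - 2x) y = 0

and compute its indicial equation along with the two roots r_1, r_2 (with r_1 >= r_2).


Divide by x^2 to reach normal form y'' + P_1(x) y' + P_2(x) y = 0 with P_1(x) = -5/x and P_2(x) = -2/x + 8/x^2.
x = 0 is a singular point because the y'-coefficient -5/x has a pole at x = 0 and the y-coefficient -2/x + 8/x^2 has a pole at x = 0.
It is a regular singular point because x P_1(x) = p(x) = -5 and x^2 P_2(x) = q(x) = 8 - 2x are polynomials, hence analytic at x = 0.
p(0) = -5,  q(0) = 8.
Indicial equation: r(r-1) + p(0) r + q(0) = 0, i.e. r^2 + (p(0) - 1) r + q(0) = 0, i.e. r^2 - 6 r + 8 = 0.
Discriminant: (-6)^2 - 4(8) = 4, so r = (6 ± 2)/2.
Solving: r_1 = 4, r_2 = 2.

indicial: r^2 - 6 r + 8 = 0; roots r_1 = 4, r_2 = 2


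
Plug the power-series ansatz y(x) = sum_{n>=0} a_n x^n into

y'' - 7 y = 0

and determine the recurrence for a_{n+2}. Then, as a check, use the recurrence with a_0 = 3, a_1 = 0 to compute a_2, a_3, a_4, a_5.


Substitute y = sum_n a_n x^n into y'' + (const) y = 0.
y''(x) = sum_{n>=0} (n+2)(n+1) a_{n+2} x^n.
The ODE becomes sum_n [(n+2)(n+1) a_{n+2} - 7 a_n] x^n = 0.
Setting each coefficient to zero gives the recurrence:
  (n+2)(n+1) a_{n+2} - 7 a_n = 0,
  a_{n+2} = 7 / ((n+1)(n+2)) a_n.

Check with a_0 = 3, a_1 = 0 (apply the recurrence for n = 0, 1, 2, 3): a_0 = 3, a_1 = 0, a_2 = 21/2, a_3 = 0, a_4 = 49/8, a_5 = 0.

a_{n+2} = 7/((n+1)(n+2)) * a_n; check: a_0 = 3, a_1 = 0, a_2 = 21/2, a_3 = 0, a_4 = 49/8, a_5 = 0


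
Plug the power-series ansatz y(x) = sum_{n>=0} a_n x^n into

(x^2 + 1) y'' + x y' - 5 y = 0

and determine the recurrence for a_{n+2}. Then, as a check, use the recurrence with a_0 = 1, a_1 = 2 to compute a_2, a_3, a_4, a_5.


Substitute y = sum_n a_n x^n.
(1 + 1 x^2) y'' contributes (n+2)(n+1) a_{n+2} + n(n-1) a_n at x^n.
x y'(x) contributes n a_n at x^n.
-5 y(x) contributes -5 a_n at x^n.
Matching x^n: (n+2)(n+1) a_{n+2} + (n(n-1) + n - 5) a_n = 0.
Thus a_{n+2} = (-n(n-1) - n + 5) / ((n+1)(n+2)) * a_n.

Check with a_0 = 1, a_1 = 2 (apply the recurrence for n = 0, 1, 2, 3): a_0 = 1, a_1 = 2, a_2 = 5/2, a_3 = 4/3, a_4 = 5/24, a_5 = -4/15.

a_(n+2) = (-n(n-1) - n + 5) / ((n+1)(n+2)) * a_n; check: a_0 = 1, a_1 = 2, a_2 = 5/2, a_3 = 4/3, a_4 = 5/24, a_5 = -4/15


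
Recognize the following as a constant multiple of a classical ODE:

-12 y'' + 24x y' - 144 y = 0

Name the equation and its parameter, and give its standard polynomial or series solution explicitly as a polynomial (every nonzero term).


All three coefficients share the factor -12; dividing through by -12 gives  y'' - 2x y' + 12 y = 0.
This matches the Hermite equation y'' - 2x y' + 2n y = 0 with 2n = 12, so n = 6; the polynomial solution is H_6(x).
With y = sum_k a_k x^k, matching x^k gives (k+2)(k+1) a_{k+2} = 2(k - n) a_k = 2(k - 6) a_k. The right side vanishes at k = 6, so the series with the parity of 6 terminates at degree 6.
Standard normalization: leading coefficient of H_n is 2^n, so a_6 = 2^6 = 64. Work downward with a_k = (k+1)(k+2) a_{k+2} / (2(k - n)):
  a_4 = (5)(6)(64) / (2(4 - 6)) = 1920/(-4) = -480
  a_2 = (3)(4)(-480) / (2(2 - 6)) = -5760/(-8) = 720
  a_0 = (1)(2)(720) / (2(0 - 6)) = 1440/(-12) = -120
Hence H_6(x) = 64 x^6 - 480 x^4 + 720 x^2 - 120.

H_6(x); series = 64 x^6 - 480 x^4 + 720 x^2 - 120


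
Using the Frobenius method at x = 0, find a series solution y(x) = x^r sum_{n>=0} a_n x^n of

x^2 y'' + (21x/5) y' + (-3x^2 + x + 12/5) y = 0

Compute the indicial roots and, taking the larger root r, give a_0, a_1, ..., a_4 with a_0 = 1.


Write in Frobenius form y'' + (p(x)/x) y' + (q(x)/x^2) y = 0:
  p(x) = 21/5,  q(x) = -3x^2 + x + 12/5.
Indicial equation: r(r-1) + (21/5) r + (12/5) = 0 -> roots r_1 = -6/5, r_2 = -2.
Take r = r_1 = -6/5. Let y(x) = x^r sum_{n>=0} a_n x^n with a_0 = 1.
Substitute y = x^r sum a_n x^n and match x^{r+n}. The recurrence is
  D(n) a_n + 1 a_{n-1} - 3 a_{n-2} = 0,  where D(n) = (r+n)(r+n-1) + (21/5)(r+n) + (12/5).
  a_n = [-1 a_{n-1} + 3 a_{n-2}] / D(n).
Since the indicial polynomial factors as (r - r_1)(r - r_2), D(n) = (r_1 + n - r_1)(r_1 + n - r_2) = n(n + 4/5).
Evaluating step by step (a_0 = 1):
  n = 1: D(1) = 1(1 + 4/5) = 9/5; numerator = -1(1) = -1; a_1 = (-1)/(9/5) = -5/9
  n = 2: D(2) = 2(2 + 4/5) = 28/5; numerator = -1(-5/9) + 3(1) = 32/9; a_2 = (32/9)/(28/5) = 40/63
  n = 3: D(3) = 3(3 + 4/5) = 57/5; numerator = -1(40/63) + 3(-5/9) = -145/63; a_3 = (-145/63)/(57/5) = -725/3591
  n = 4: D(4) = 4(4 + 4/5) = 96/5; numerator = -1(-725/3591) + 3(40/63) = 7565/3591; a_4 = (7565/3591)/(96/5) = 37825/344736

r = -6/5; a_0 = 1; a_1 = -5/9; a_2 = 40/63; a_3 = -725/3591; a_4 = 37825/344736


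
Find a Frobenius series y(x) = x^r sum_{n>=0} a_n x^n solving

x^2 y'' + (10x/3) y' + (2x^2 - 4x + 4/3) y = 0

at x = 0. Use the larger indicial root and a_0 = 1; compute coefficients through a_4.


Write in Frobenius form y'' + (p(x)/x) y' + (q(x)/x^2) y = 0:
  p(x) = 10/3,  q(x) = 2x^2 - 4x + 4/3.
Indicial equation: r(r-1) + (10/3) r + (4/3) = 0 -> roots r_1 = -1, r_2 = -4/3.
Take r = r_1 = -1. Let y(x) = x^r sum_{n>=0} a_n x^n with a_0 = 1.
Substitute y = x^r sum a_n x^n and match x^{r+n}. The recurrence is
  D(n) a_n - 4 a_{n-1} + 2 a_{n-2} = 0,  where D(n) = (r+n)(r+n-1) + (10/3)(r+n) + (4/3).
  a_n = [4 a_{n-1} - 2 a_{n-2}] / D(n).
Since the indicial polynomial factors as (r - r_1)(r - r_2), D(n) = (r_1 + n - r_1)(r_1 + n - r_2) = n(n + 1/3).
Evaluating step by step (a_0 = 1):
  n = 1: D(1) = 1(1 + 1/3) = 4/3; numerator = 4(1) = 4; a_1 = (4)/(4/3) = 3
  n = 2: D(2) = 2(2 + 1/3) = 14/3; numerator = 4(3) - 2(1) = 10; a_2 = (10)/(14/3) = 15/7
  n = 3: D(3) = 3(3 + 1/3) = 10; numerator = 4(15/7) - 2(3) = 18/7; a_3 = (18/7)/(10) = 9/35
  n = 4: D(4) = 4(4 + 1/3) = 52/3; numerator = 4(9/35) - 2(15/7) = -114/35; a_4 = (-114/35)/(52/3) = -171/910

r = -1; a_0 = 1; a_1 = 3; a_2 = 15/7; a_3 = 9/35; a_4 = -171/910
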